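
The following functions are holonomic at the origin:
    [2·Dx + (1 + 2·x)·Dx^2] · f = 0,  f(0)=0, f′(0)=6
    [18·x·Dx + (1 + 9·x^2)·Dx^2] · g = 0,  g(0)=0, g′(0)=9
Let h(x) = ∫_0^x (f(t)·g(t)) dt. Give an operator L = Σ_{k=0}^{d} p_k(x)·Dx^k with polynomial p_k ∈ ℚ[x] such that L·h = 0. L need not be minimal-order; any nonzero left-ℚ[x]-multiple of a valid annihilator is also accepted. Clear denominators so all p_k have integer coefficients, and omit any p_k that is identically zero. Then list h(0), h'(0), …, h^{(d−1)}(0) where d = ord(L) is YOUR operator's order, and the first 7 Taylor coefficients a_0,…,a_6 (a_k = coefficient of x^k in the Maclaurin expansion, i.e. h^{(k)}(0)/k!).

L = (792 + 3024·x + 22680·x^2 + 102384·x^3 + 174960·x^4 + 151632·x^5 + 104976·x^7)·Dx^2 + (332 + 4752·x + 28908·x^2 + 127008·x^3 + 351216·x^4 + 542376·x^5 + 408240·x^6 + 157464·x^7 + 367416·x^8)·Dx^3 + (44 + 916·x + 6696·x^2 + 27252·x^3 + 85860·x^4 + 193428·x^5 + 279936·x^6 + 224532·x^7 + 157464·x^8 + 209952·x^9)·Dx^4 + (10 + 76·x + 418·x^2 + 1728·x^3 + 5391·x^4 + 12960·x^5 + 24948·x^6 + 34992·x^7 + 29889·x^8 + 26244·x^9 + 26244·x^10)·Dx^5  (order 5).
h: a_k = 0, 0, 0, 18, -27/2, -18, 9, …
ICs: h(0) = 0, h′(0) = 0, h′′(0) = 0, h′′′(0) = 108, h′′′′(0) = -324.

f: a_k = 0, 6, -6, 8, -12, 96/5, -32, …
g: a_k = 0, 9, 0, -27, 0, 729/5, 0, …
h₀=f·g: eliminate ⇒ L₀, order ≤ 2·2.
Integrate: L := L₀·Dx.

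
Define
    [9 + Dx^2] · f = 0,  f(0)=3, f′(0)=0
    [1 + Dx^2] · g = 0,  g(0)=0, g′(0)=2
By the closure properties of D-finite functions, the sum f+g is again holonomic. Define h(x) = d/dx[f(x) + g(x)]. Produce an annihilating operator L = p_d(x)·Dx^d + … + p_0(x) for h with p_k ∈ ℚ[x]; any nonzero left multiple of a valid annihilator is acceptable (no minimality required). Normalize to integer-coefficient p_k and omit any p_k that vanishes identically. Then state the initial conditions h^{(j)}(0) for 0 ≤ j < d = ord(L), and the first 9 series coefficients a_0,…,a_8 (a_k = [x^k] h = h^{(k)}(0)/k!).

L = 9 + 10·Dx^2 + Dx^4  (order 4).
h: a_k = 2, -27, -1, 81/2, 1/12, -729/40, -1/360, 2187/560, 1/20160, …
ICs: h(0) = 2, h′(0) = -27, h′′(0) = -2, h′′′(0) = 243.

f: a_k = 3, 0, -27/2, 0, 81/8, 0, -243/80, 0, 2187/4480, …
g: a_k = 0, 2, 0, -1/3, 0, 1/60, 0, -1/2520, 0, …
Weyl lclm of L_f,L_g ⇒ L₀ (ord ≤ 4).
Derive L from L₀ (diff closure).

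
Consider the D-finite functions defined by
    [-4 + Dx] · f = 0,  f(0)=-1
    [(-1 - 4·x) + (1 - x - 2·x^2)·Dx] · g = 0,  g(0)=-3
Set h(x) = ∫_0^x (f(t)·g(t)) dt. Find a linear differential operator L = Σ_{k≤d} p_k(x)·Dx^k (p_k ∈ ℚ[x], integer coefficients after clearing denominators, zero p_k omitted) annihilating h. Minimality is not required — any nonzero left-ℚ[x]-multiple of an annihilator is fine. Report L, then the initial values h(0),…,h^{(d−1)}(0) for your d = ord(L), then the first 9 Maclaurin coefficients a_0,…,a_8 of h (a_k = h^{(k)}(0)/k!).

f: a_k = -1, -4, -8, -32/3, -32/3, -128/15, -256/45, -1024/315, -512/315, …
g: a_k = -3, -3, -9, -15, -33, -63, -129, -255, -513, …
Product ⇒ symmetric product L₀, ord ≤ 1.
h=∫₀ˣh₀: take L = L₀·Dx.
L = (5 - 8·x^2)·Dx + (-1 + x + 2·x^2)·Dx^2  (order 2).
h: a_k = 0, 3, 15/2, 15, 107/4, 229/5, 781/10, 2831/21, 39703/168, …
ICs: h(0) = 0, h′(0) = 3.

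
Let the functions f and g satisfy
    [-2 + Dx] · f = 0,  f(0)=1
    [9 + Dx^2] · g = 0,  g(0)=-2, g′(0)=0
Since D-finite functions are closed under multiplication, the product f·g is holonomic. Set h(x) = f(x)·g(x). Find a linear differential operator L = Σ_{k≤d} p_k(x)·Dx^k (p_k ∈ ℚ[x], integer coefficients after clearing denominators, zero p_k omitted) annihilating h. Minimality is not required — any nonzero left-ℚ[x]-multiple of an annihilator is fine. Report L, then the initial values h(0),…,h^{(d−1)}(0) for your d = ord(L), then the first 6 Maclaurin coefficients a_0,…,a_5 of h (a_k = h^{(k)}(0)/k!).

L = 13 - 4·Dx + Dx^2  (order 2).
h: a_k = -2, -4, 5, 46/3, 119/12, -61/30, …
ICs: h(0) = -2, h′(0) = -4.

f: a_k = 1, 2, 2, 4/3, 2/3, 4/15, …
g: a_k = -2, 0, 9, 0, -27/4, 0, …
f·g: L₀ = L_f ⊗_s L_g, ord ≤ 1·2.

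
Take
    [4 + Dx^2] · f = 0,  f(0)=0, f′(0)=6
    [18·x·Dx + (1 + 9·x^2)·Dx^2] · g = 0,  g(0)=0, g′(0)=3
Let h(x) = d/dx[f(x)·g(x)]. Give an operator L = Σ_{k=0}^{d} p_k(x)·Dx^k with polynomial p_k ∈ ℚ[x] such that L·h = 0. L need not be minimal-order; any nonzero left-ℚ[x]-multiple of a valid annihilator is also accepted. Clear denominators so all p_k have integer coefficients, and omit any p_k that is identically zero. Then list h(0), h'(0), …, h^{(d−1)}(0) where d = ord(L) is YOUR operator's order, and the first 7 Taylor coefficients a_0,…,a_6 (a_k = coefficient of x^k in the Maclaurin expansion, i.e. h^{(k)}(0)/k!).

L = (52480 + 1115424·x^2 + 18751824·x^4 + 15209856·x^6 + 3464208·x^8 - 11337408·x^10 + 34012224·x^12) + (31032·x + 1320624·x^3 + 10701720·x^5 + 13646880·x^7 + 18895680·x^9 + 34012224·x^11)·Dx + (13640 + 300780·x^2 + 4978584·x^4 + 5269212·x^6 + 3621672·x^8 + 2834352·x^10 + 17006112·x^12)·Dx^2 + (7758·x + 330156·x^3 + 2675430·x^5 + 3411720·x^7 + 4723920·x^9 + 8503056·x^11)·Dx^3 + (130 + 5481·x^2 + 72657·x^4 + 366687·x^6 + 688905·x^8 + 1417176·x^10 + 2125764·x^12)·Dx^4  (order 4).
h: a_k = 0, 36, 0, -264, 0, 1980, 0, …
ICs: h(0) = 0, h′(0) = 36, h′′(0) = 0, h′′′(0) = -1584.

f: a_k = 0, 6, 0, -4, 0, 4/5, 0, …
g: a_k = 0, 3, 0, -9, 0, 243/5, 0, …
h₀=f·g: eliminate ⇒ L₀, order ≤ 2·2.
Derive L from L₀ (diff closure).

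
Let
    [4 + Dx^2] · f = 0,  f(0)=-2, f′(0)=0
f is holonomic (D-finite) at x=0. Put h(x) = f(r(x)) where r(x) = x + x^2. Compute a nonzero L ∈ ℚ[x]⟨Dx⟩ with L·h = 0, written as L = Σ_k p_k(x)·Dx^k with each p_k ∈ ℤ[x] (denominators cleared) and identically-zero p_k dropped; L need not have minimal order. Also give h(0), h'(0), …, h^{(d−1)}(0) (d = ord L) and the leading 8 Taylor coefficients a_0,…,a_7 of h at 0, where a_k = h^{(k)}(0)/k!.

f: a_k = -2, 0, 4, 0, -4/3, 0, 8/45, 0, …
Change of var in L_f (x↦r) gives L₀.
L = (4 + 24·x + 48·x^2 + 32·x^3) - 2·Dx + (1 + 2·x)·Dx^2  (order 2).
h: a_k = -2, 0, 4, 8, 8/3, -16/3, -352/45, -64/15, …
ICs: h(0) = -2, h′(0) = 0.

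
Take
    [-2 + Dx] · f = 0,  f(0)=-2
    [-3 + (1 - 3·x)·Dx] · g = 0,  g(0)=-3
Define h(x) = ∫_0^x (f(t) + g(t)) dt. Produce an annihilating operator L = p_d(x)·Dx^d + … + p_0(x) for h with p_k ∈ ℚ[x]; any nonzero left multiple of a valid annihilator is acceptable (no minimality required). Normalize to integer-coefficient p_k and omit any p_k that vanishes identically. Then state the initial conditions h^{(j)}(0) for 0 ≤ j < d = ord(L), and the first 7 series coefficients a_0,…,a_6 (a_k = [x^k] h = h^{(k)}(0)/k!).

f: a_k = -2, -4, -4, -8/3, -4/3, -8/15, -8/45, …
g: a_k = -3, -9, -27, -81, -243, -729, -2187, …
Weyl lclm of L_f,L_g ⇒ L₀ (ord ≤ 2).
∫: right-multiply L₀ by Dx.
L = (24 + 36·x)·Dx + (-14 - 24·x + 36·x^2)·Dx^2 + (1 + 3·x - 18·x^2)·Dx^3  (order 3).
h: a_k = 0, -5, -13/2, -31/3, -251/12, -733/15, -10943/90, …
ICs: h(0) = 0, h′(0) = -5, h′′(0) = -13.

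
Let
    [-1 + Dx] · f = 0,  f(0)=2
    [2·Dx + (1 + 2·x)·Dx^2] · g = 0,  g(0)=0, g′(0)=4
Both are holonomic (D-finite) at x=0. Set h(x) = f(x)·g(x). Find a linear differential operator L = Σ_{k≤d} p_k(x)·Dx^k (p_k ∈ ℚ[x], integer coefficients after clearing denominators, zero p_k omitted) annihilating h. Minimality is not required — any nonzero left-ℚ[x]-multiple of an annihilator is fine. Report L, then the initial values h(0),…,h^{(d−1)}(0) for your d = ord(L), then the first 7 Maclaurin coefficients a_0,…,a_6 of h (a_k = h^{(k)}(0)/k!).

f: a_k = 2, 2, 1, 1/3, 1/12, 1/60, 1/360, …
g: a_k = 0, 4, -4, 16/3, -8, 64/5, -64/3, …
L₀ := L_f ⊗_s L_g (sym. prod.), ord ≤ 2.
L = (-1 + 2·x) - 4·x·Dx + (1 + 2·x)·Dx^2  (order 2).
h: a_k = 0, 8, 0, 20/3, -8, 209/15, -212/9, …
ICs: h(0) = 0, h′(0) = 8.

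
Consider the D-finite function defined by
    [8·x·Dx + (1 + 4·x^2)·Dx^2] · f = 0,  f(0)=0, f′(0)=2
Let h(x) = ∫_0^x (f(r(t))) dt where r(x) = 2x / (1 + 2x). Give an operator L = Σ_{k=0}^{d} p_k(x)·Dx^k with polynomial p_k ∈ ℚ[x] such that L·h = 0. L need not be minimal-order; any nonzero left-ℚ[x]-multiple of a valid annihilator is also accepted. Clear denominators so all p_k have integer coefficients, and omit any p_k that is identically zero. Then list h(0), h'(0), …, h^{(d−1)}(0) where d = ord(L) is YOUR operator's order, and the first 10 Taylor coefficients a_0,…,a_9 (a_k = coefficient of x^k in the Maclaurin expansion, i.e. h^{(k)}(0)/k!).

f: a_k = 0, 2, 0, -8/3, 0, 32/5, 0, -128/7, 0, 512/9, …
f∘r: x↦r, Dx↦Dx/r' in L_f ⇒ L₀.
h=∫₀ˣh₀: take L = L₀·Dx.
L = (4 + 40·x)·Dx^2 + (1 + 4·x + 20·x^2)·Dx^3  (order 3).
h: a_k = 0, 0, 2, -8/3, -4/3, 96/5, -608/15, -1408/21, 4448/7, -3584/3, …
ICs: h(0) = 0, h′(0) = 0, h′′(0) = 4.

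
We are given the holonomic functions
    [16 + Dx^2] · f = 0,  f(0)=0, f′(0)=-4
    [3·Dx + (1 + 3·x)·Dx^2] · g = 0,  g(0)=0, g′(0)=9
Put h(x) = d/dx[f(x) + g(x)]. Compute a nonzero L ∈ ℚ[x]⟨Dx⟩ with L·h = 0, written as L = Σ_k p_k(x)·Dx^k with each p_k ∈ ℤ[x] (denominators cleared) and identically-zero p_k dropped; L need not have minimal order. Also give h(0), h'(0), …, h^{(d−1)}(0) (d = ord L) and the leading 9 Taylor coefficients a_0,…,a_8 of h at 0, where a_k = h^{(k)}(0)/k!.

L = (1680 + 2304·x + 3456·x^2) + (272 + 1584·x + 3456·x^2 + 3456·x^3)·Dx + (105 + 144·x + 216·x^2)·Dx^2 + (17 + 99·x + 216·x^2 + 216·x^3)·Dx^3  (order 3).
h: a_k = 5, -27, 113, -243, 2059/3, -2187, 296269/45, -19683, 18598387/315, …
ICs: h(0) = 5, h′(0) = -27, h′′(0) = 226.

f: a_k = 0, -4, 0, 32/3, 0, -128/15, 0, 1024/315, 0, …
g: a_k = 0, 9, -27/2, 27, -243/4, 729/5, -729/2, 6561/7, -19683/8, …
f+g: L₀ = lclm(L_f,L_g), ord ≤ 2+2.
h₀' ⇒ L via d/dx closure of L₀.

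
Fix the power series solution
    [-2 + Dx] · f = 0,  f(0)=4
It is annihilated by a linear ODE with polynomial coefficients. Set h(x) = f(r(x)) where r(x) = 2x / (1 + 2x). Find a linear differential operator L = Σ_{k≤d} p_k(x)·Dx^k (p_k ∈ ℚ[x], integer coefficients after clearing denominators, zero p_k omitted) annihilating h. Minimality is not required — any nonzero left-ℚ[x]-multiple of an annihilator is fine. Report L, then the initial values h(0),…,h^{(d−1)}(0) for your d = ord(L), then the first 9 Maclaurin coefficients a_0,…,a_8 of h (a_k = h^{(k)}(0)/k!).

L = -4 + (1 + 4·x + 4·x^2)·Dx  (order 1).
h: a_k = 4, 16, 0, -64/3, 128/3, -256/5, 1024/45, 5120/63, -32768/105, …
ICs: h(0) = 4.

f: a_k = 4, 8, 8, 16/3, 8/3, 16/15, 16/45, 32/315, 8/315, …
L₀ from L_f via x↦r, Dx↦r'^{-1}Dx.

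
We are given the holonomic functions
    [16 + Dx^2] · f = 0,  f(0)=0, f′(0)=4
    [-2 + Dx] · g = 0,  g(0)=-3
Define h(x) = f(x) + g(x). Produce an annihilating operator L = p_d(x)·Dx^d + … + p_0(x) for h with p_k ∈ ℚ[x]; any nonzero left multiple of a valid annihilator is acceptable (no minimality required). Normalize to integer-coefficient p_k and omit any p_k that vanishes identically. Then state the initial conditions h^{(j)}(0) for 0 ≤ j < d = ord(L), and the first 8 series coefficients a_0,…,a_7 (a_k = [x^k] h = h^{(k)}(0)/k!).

L = -32 + 16·Dx - 2·Dx^2 + Dx^3  (order 3).
h: a_k = -3, -2, -6, -44/3, -2, 116/15, -4/15, -1048/315, …
ICs: h(0) = -3, h′(0) = -2, h′′(0) = -12.

f: a_k = 0, 4, 0, -32/3, 0, 128/15, 0, -1024/315, …
g: a_k = -3, -6, -6, -4, -2, -4/5, -4/15, -8/105, …
h₀=f+g: left-lcm gives L₀, ord ≤ 3.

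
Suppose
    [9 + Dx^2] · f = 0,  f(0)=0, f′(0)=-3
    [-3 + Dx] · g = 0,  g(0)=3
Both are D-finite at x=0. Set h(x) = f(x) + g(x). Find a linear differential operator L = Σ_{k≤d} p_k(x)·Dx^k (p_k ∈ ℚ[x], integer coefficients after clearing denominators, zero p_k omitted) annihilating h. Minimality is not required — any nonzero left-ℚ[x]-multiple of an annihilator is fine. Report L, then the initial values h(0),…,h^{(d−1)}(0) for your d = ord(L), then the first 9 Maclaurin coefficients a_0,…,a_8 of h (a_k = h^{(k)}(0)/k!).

L = -27 + 9·Dx - 3·Dx^2 + Dx^3  (order 3).
h: a_k = 3, 6, 27/2, 18, 81/8, 81/20, 243/80, 243/140, 2187/4480, …
ICs: h(0) = 3, h′(0) = 6, h′′(0) = 27.

f: a_k = 0, -3, 0, 9/2, 0, -81/40, 0, 243/560, 0, …
g: a_k = 3, 9, 27/2, 27/2, 81/8, 243/40, 243/80, 729/560, 2187/4480, …
f+g: L₀ = lclm(L_f,L_g), ord ≤ 2+1.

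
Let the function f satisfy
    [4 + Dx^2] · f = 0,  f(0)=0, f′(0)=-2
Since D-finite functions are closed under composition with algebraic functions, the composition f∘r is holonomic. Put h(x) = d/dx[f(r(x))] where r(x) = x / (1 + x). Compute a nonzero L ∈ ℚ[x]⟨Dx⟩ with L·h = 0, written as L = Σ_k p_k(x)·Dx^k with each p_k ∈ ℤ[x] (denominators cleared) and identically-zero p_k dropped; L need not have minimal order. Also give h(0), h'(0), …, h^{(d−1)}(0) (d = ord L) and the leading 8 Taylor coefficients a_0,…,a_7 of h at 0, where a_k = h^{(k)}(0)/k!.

L = (10 + 12·x + 6·x^2) + (6 + 18·x + 18·x^2 + 6·x^3)·Dx + (1 + 4·x + 6·x^2 + 4·x^3 + x^4)·Dx^2  (order 2).
h: a_k = -2, 4, -2, -8, 86/3, -60, 4418/45, -6064/45, …
ICs: h(0) = -2, h′(0) = 4.

f: a_k = 0, -2, 0, 4/3, 0, -4/15, 0, 8/315, …
f∘r: x↦r, Dx↦Dx/r' in L_f ⇒ L₀.
h=h₀': d/dx-closure on L₀ ⇒ L.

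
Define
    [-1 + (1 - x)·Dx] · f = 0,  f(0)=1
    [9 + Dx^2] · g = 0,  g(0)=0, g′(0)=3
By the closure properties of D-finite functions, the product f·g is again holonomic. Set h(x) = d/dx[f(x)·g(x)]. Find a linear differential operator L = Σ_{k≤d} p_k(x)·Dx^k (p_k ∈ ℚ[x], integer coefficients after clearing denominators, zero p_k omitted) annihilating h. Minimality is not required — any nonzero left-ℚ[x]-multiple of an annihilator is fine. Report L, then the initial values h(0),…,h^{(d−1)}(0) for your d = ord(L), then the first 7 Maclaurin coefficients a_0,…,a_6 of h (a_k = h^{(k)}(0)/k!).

f: a_k = 1, 1, 1, 1, 1, 1, 1, …
g: a_k = 0, 3, 0, -9/2, 0, 81/40, 0, …
f·g: L₀ = L_f ⊗_s L_g, ord ≤ 1·2.
Derive L from L₀ (diff closure).
L = (7 - 18·x + 9·x^2) + (-2 + 2·x)·Dx + (1 - 2·x + x^2)·Dx^2  (order 2).
h: a_k = 3, 6, -9/2, -6, 21/8, 63/20, 51/80, …
ICs: h(0) = 3, h′(0) = 6.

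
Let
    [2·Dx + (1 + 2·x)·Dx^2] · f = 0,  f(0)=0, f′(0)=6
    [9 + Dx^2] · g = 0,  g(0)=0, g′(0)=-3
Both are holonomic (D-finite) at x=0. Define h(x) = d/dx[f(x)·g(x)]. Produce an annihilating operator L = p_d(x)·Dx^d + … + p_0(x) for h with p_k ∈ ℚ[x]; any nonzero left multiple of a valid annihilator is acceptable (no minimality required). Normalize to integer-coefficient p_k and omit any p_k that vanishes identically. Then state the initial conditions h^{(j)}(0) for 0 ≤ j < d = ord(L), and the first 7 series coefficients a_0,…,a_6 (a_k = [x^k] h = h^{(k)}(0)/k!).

f: a_k = 0, 6, -6, 8, -12, 96/5, -32, …
g: a_k = 0, -3, 0, 9/2, 0, -81/40, 0, …
L₀ := L_f ⊗_s L_g (sym. prod.), ord ≤ 4.
h₀' ⇒ L via d/dx closure of L₀.
L = (-1890 - 5103·x + 24057·x^2 + 163296·x^3 + 344088·x^4 + 314928·x^5 + 104976·x^6) + (-297 + 1998·x + 19440·x^2 + 51840·x^3 + 58320·x^4 + 23328·x^5)·Dx + (-147 + 738·x + 11106·x^2 + 44064·x^3 + 80352·x^4 + 69984·x^5 + 23328·x^6)·Dx^2 + (-33 + 222·x + 2160·x^2 + 5760·x^3 + 6480·x^4 + 2592·x^5)·Dx^3 + (7 + 145·x + 937·x^2 + 2880·x^3 + 4680·x^4 + 3888·x^5 + 1296·x^6)·Dx^4  (order 4).
h: a_k = 0, -36, 54, 12, 45, -405/2, 7581/20, …
ICs: h(0) = 0, h′(0) = -36, h′′(0) = 108, h′′′(0) = 72.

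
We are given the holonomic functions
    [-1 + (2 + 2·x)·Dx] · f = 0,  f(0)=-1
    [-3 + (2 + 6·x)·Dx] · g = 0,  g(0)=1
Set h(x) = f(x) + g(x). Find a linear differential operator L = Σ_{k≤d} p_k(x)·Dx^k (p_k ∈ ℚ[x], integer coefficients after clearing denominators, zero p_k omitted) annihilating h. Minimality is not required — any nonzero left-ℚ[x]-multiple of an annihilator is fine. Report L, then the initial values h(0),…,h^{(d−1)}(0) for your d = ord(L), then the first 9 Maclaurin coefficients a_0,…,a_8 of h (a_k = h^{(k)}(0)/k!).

f: a_k = -1, -1/2, 1/8, -1/16, 5/128, -7/256, 21/1024, -33/2048, 429/32768, …
g: a_k = 1, 3/2, -9/8, 27/16, -405/128, 1701/256, -15309/1024, 72171/2048, -2814669/32768, …
Weyl lclm of L_f,L_g ⇒ L₀ (ord ≤ 2).
L = -3 + (8 + 12·x)·Dx + (4 + 16·x + 12·x^2)·Dx^2  (order 2).
h: a_k = 0, 1, -1, 13/8, -25/8, 847/128, -1911/128, 36069/1024, -87945/1024, …
ICs: h(0) = 0, h′(0) = 1.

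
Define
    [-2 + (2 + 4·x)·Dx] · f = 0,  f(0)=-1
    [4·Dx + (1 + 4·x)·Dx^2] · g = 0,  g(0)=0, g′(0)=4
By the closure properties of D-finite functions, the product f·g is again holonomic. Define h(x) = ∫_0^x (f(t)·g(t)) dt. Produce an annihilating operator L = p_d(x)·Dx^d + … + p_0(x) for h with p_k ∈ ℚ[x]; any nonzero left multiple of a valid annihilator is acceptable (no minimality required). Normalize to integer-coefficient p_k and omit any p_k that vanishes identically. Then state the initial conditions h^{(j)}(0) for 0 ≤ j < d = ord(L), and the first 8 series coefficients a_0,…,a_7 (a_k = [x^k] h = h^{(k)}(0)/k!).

f: a_k = -1, -1, 1/2, -1/2, 5/8, -7/8, 21/16, -33/16, …
g: a_k = 0, 4, -8, 64/3, -64, 1024/5, -2048/3, 16384/7, …
f·g: L₀ = L_f ⊗_s L_g, ord ≤ 1·2.
h=∫h₀ ⇒ L = L₀·Dx.
L = (-1 + 4·x)·Dx + (2 + 4·x)·Dx^2 + (1 + 8·x + 20·x^2 + 16·x^3)·Dx^3  (order 3).
h: a_k = 0, 0, -2, 4/3, -17/6, 22/3, -3709/180, 4267/70, …
ICs: h(0) = 0, h′(0) = 0, h′′(0) = -4.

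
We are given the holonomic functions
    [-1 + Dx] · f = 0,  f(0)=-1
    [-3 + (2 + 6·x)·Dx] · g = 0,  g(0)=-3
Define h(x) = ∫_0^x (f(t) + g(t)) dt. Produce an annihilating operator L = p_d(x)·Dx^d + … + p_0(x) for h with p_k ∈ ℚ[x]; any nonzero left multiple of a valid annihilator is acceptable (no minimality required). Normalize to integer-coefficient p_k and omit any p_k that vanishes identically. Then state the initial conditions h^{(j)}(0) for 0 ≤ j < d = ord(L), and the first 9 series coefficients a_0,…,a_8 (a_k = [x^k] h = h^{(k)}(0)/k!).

f: a_k = -1, -1, -1/2, -1/6, -1/24, -1/120, -1/720, -1/5040, -1/40320, …
g: a_k = -3, -9/2, 27/8, -81/16, 1215/128, -5103/256, 45927/1024, -216513/2048, 8444007/32768, …
Sum ⇒ L₀ = lclm(L_f,L_g) in ℚ(x)⟨Dx⟩.
h=∫₀ˣh₀: take L = L₀·Dx.
L = (15 + 18·x)·Dx + (-13 - 24·x - 36·x^2)·Dx^2 + (-2 + 6·x + 36·x^2)·Dx^3  (order 3).
h: a_k = 0, -4, -11/4, 23/24, -251/192, 3629/1920, -76577/23040, 2066651/322560, -68201723/5160960, …
ICs: h(0) = 0, h′(0) = -4, h′′(0) = -11/2.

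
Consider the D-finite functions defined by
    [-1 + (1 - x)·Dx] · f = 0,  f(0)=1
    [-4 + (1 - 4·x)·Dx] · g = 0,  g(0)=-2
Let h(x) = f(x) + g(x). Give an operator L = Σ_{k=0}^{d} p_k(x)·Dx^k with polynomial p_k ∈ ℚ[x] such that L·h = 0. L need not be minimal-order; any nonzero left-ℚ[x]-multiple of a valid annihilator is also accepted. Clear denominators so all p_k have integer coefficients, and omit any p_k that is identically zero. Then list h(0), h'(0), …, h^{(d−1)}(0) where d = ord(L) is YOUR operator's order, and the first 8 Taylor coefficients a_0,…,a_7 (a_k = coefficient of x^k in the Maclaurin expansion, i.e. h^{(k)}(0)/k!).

f: a_k = 1, 1, 1, 1, 1, 1, 1, 1, …
g: a_k = -2, -8, -32, -128, -512, -2048, -8192, -32768, …
f+g: L₀ = lclm(L_f,L_g), ord ≤ 1+1.
L = -8 + (10 - 16·x)·Dx + (-1 + 5·x - 4·x^2)·Dx^2  (order 2).
h: a_k = -1, -7, -31, -127, -511, -2047, -8191, -32767, …
ICs: h(0) = -1, h′(0) = -7.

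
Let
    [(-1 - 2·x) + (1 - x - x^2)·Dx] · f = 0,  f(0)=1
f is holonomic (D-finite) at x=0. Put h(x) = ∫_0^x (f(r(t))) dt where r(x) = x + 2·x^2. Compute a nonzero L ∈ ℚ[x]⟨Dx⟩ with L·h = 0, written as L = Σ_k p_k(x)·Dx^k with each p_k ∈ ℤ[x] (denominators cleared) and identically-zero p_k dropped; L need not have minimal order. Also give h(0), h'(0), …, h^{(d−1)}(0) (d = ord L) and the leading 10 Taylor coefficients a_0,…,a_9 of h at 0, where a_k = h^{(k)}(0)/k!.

f: a_k = 1, 1, 2, 3, 5, 8, 13, 21, 34, 55, …
Substitute x→r, Dx→(1/r')Dx; clear ⇒ L₀.
Integrate: L := L₀·Dx.
L = (1 + 6·x + 12·x^2 + 16·x^3)·Dx + (-1 + x + 3·x^2 + 4·x^3 + 4·x^4)·Dx^2  (order 2).
h: a_k = 0, 1, 1/2, 4/3, 11/4, 31/5, 14, 237/7, 657/8, 1828/9, …
ICs: h(0) = 0, h′(0) = 1.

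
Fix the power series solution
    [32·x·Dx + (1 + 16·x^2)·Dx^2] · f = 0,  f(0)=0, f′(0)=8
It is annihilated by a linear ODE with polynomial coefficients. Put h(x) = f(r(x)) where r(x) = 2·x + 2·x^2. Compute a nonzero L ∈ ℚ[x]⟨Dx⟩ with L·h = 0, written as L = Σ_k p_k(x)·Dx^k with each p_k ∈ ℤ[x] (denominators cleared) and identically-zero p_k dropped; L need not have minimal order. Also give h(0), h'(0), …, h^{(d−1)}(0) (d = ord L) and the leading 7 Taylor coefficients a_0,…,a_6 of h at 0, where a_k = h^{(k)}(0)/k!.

f: a_k = 0, 8, 0, -128/3, 0, 2048/5, 0, …
L₀ from L_f via x↦r, Dx↦r'^{-1}Dx.
L = (-2 + 128·x + 512·x^2 + 768·x^3 + 384·x^4)·Dx + (1 + 2·x + 64·x^2 + 256·x^3 + 320·x^4 + 128·x^5)·Dx^2  (order 2).
h: a_k = 0, 16, 16, -1024/3, -1024, 60416/5, 195584/3, …
ICs: h(0) = 0, h′(0) = 16.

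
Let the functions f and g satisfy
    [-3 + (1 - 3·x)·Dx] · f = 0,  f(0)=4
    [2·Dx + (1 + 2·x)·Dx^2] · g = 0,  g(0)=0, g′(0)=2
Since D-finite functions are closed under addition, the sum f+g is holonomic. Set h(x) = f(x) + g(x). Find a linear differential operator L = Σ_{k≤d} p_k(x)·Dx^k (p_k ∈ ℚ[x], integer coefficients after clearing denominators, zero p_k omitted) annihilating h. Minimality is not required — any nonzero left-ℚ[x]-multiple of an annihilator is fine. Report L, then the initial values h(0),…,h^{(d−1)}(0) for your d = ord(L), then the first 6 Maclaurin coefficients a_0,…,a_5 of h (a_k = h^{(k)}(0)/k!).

L = (78 + 36·x)·Dx + (23 + 132·x + 72·x^2)·Dx^2 + (-4 + x + 27·x^2 + 18·x^3)·Dx^3  (order 3).
h: a_k = 4, 14, 34, 332/3, 320, 4892/5, …
ICs: h(0) = 4, h′(0) = 14, h′′(0) = 68.

f: a_k = 4, 12, 36, 108, 324, 972, …
g: a_k = 0, 2, -2, 8/3, -4, 32/5, …
L₀ := lclm(L_f,L_g); ord L₀ ≤ 1+2.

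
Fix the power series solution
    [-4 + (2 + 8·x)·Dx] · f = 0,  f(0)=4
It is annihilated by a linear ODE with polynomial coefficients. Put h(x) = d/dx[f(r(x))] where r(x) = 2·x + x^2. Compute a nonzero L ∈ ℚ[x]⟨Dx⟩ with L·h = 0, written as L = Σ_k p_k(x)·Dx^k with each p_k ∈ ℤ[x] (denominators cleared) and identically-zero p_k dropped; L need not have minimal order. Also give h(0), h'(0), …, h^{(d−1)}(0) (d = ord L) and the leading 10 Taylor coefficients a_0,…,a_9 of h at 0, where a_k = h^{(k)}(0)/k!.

L = -3 + (-1 - 9·x - 12·x^2 - 4·x^3)·Dx  (order 1).
h: a_k = 16, -48, 288, -1824, 12000, -80928, 555072, -3853632, 26999136, -190505760, …
ICs: h(0) = 16.

f: a_k = 4, 8, -8, 16, -40, 112, -336, 1056, -3432, 11440, …
L₀ from L_f via x↦r, Dx↦r'^{-1}Dx.
h=h₀': d/dx-closure on L₀ ⇒ L.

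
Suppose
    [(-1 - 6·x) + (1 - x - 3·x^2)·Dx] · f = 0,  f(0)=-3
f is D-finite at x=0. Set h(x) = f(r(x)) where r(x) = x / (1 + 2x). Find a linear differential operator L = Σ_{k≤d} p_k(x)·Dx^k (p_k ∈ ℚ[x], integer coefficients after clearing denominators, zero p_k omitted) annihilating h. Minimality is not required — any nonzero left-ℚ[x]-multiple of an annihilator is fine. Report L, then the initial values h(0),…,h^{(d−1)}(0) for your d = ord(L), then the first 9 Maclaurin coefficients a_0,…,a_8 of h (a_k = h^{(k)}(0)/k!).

f: a_k = -3, -3, -12, -21, -57, -120, -291, -651, -1524, …
f∘r: x↦r, Dx↦Dx/r' in L_f ⇒ L₀.
L = (1 + 8·x) + (-1 - 5·x - 5·x^2 + 2·x^3)·Dx  (order 1).
h: a_k = -3, -3, -6, 15, -51, 168, -555, 1833, -6054, …
ICs: h(0) = -3.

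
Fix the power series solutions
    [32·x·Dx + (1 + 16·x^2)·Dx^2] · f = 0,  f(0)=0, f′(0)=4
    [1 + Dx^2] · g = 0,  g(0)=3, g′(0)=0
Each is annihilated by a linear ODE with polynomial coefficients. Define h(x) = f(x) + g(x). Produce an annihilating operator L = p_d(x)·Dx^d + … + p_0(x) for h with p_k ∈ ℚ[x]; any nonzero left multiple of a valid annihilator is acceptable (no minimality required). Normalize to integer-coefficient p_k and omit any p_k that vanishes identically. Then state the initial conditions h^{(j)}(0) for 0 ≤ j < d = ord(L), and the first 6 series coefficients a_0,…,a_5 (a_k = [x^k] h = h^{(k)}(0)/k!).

f: a_k = 0, 4, 0, -64/3, 0, 1024/5, …
g: a_k = 3, 0, -3/2, 0, 1/8, 0, …
Weyl lclm of L_f,L_g ⇒ L₀ (ord ≤ 4).
L = (-6112·x + 99328·x^3 + 8192·x^5)·Dx + (-31 + 1072·x^2 + 25344·x^4 + 4096·x^6)·Dx^2 + (-6112·x + 99328·x^3 + 8192·x^5)·Dx^3 + (-31 + 1072·x^2 + 25344·x^4 + 4096·x^6)·Dx^4  (order 4).
h: a_k = 3, 4, -3/2, -64/3, 1/8, 1024/5, …
ICs: h(0) = 3, h′(0) = 4, h′′(0) = -3, h′′′(0) = -128.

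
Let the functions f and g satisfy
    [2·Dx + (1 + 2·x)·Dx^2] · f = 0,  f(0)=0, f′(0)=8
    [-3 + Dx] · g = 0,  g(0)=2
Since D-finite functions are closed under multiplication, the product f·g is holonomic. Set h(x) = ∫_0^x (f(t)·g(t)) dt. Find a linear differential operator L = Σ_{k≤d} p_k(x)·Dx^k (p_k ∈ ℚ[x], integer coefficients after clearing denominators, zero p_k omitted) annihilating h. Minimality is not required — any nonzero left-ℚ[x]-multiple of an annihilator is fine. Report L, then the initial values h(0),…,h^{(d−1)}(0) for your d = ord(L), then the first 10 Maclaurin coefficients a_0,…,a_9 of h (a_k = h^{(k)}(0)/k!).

L = (3 + 18·x)·Dx + (-4 - 12·x)·Dx^2 + (1 + 2·x)·Dx^3  (order 3).
h: a_k = 0, 0, 8, 32/3, 34/3, 32/5, 83/15, -4/21, 1137/280, -224/45, …
ICs: h(0) = 0, h′(0) = 0, h′′(0) = 16.

f: a_k = 0, 8, -8, 32/3, -16, 128/5, -128/3, 512/7, -128, 2048/9, …
g: a_k = 2, 6, 9, 9, 27/4, 81/20, 81/40, 243/280, 729/2240, 243/2240, …
Product ⇒ symmetric product L₀, ord ≤ 2.
Integrate: L := L₀·Dx.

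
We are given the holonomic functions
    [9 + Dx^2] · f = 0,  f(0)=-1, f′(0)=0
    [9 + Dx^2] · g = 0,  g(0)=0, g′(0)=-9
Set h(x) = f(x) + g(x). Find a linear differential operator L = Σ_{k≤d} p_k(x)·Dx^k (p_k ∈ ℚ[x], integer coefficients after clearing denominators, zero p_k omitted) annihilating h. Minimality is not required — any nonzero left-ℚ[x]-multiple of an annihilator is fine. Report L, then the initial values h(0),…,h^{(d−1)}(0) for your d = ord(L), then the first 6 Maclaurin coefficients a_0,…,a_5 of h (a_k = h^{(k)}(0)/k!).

L = 9 + Dx^2  (order 2).
h: a_k = -1, -9, 9/2, 27/2, -27/8, -243/40, …
ICs: h(0) = -1, h′(0) = -9.

f: a_k = -1, 0, 9/2, 0, -27/8, 0, …
g: a_k = 0, -9, 0, 27/2, 0, -243/40, …
f+g: L₀ = lclm(L_f,L_g), ord ≤ 2+2.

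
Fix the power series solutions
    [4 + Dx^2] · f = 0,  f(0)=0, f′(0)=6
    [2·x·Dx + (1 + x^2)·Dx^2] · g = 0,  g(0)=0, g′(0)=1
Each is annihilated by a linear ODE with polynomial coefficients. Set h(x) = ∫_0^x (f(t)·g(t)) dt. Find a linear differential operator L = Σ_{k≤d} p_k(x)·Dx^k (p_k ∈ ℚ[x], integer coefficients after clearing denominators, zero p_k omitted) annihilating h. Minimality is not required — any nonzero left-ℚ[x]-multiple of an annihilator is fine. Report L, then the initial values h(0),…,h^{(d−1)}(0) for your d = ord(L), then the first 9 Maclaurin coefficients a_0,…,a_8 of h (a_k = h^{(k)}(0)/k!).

f: a_k = 0, 6, 0, -4, 0, 4/5, 0, -8/105, 0, …
g: a_k = 0, 1, 0, -1/3, 0, 1/5, 0, -1/7, 0, …
f·g: L₀ = L_f ⊗_s L_g, ord ≤ 2·2.
h=∫₀ˣh₀: take L = L₀·Dx.
L = (160 + 464·x^2 + 464·x^4 + 256·x^6 + 64·x^8)·Dx + (96·x + 224·x^3 + 192·x^5 + 64·x^7)·Dx^2 + (60 + 188·x^2 + 216·x^4 + 128·x^6 + 32·x^8)·Dx^3 + (24·x + 56·x^3 + 48·x^5 + 16·x^7)·Dx^4 + (5 + 18·x^2 + 25·x^4 + 16·x^6 + 4·x^8)·Dx^5  (order 5).
h: a_k = 0, 0, 0, 2, 0, -6/5, 0, 10/21, 0, …
ICs: h(0) = 0, h′(0) = 0, h′′(0) = 0, h′′′(0) = 12, h′′′′(0) = 0.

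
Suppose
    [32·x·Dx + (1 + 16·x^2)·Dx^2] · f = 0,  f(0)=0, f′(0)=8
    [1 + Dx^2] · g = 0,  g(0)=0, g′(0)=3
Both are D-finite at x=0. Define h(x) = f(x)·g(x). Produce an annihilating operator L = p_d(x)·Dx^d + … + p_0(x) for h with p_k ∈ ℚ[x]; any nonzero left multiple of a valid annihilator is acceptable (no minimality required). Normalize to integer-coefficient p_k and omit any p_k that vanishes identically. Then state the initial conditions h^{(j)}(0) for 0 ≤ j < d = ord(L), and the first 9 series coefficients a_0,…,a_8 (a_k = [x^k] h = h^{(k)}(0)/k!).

L = (1105 + 51776·x^2 + 22016·x^4 + 16384·x^6 + 65536·x^8) + (2112·x + 35840·x^3 + 49152·x^5 + 262144·x^7)·Dx + (1122 + 52352·x^2 + 27648·x^4 + 32768·x^6 + 131072·x^8)·Dx^2 + (2112·x + 35840·x^3 + 49152·x^5 + 262144·x^7)·Dx^3 + (17 + 576·x^2 + 5632·x^4 + 16384·x^6 + 65536·x^8)·Dx^4  (order 4).
h: a_k = 0, 0, 24, 0, -132, 0, 3751/3, 0, -142493/10, …
ICs: h(0) = 0, h′(0) = 0, h′′(0) = 48, h′′′(0) = 0.

f: a_k = 0, 8, 0, -128/3, 0, 2048/5, 0, -32768/7, 0, …
g: a_k = 0, 3, 0, -1/2, 0, 1/40, 0, -1/1680, 0, …
Product ⇒ symmetric product L₀, ord ≤ 4.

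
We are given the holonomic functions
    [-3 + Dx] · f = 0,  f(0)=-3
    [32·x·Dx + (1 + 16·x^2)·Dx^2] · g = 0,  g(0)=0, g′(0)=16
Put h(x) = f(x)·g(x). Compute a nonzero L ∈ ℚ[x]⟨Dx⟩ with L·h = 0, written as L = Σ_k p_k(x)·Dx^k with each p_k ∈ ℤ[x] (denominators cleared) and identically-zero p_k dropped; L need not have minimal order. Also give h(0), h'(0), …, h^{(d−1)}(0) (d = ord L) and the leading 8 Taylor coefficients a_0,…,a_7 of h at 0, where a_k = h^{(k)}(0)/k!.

f: a_k = -3, -9, -27/2, -27/2, -81/8, -243/40, -243/80, -729/560, …
g: a_k = 0, 16, 0, -256/3, 0, 4096/5, 0, -65536/7, …
Product ⇒ symmetric product L₀, ord ≤ 2.
L = (9 - 96·x + 144·x^2) + (-6 + 32·x - 96·x^2)·Dx + (1 + 16·x^2)·Dx^2  (order 2).
h: a_k = 0, -48, -144, 40, 552, -7338/5, -6318, 624507/35, …
ICs: h(0) = 0, h′(0) = -48.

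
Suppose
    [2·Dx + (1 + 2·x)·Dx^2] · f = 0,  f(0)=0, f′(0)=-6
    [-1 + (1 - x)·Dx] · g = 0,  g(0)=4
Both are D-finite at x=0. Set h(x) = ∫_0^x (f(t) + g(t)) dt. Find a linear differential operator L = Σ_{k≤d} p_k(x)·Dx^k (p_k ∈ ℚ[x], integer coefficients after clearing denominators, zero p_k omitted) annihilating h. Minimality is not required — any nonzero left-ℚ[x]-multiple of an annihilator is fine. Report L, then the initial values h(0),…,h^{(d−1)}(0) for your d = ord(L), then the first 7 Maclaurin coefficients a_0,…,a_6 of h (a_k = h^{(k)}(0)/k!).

f: a_k = 0, -6, 6, -8, 12, -96/5, 32, …
g: a_k = 4, 4, 4, 4, 4, 4, 4, …
f+g: L₀ = lclm(L_f,L_g), ord ≤ 2+1.
Integrate: L := L₀·Dx.
L = (-14 - 4·x)·Dx^2 + (1 - 20·x - 8·x^2)·Dx^3 + (2 + 3·x - 3·x^2 - 2·x^3)·Dx^4  (order 4).
h: a_k = 0, 4, -1, 10/3, -1, 16/5, -38/15, …
ICs: h(0) = 0, h′(0) = 4, h′′(0) = -2, h′′′(0) = 20.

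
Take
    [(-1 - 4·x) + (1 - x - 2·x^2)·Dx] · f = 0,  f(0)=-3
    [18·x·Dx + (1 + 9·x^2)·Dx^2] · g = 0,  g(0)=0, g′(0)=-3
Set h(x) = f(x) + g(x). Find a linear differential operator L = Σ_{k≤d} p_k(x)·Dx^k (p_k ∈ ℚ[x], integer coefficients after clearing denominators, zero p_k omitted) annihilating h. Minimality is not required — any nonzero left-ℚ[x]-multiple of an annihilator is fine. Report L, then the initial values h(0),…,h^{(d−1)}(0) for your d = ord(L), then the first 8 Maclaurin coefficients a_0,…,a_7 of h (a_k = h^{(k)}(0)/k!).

f: a_k = -3, -3, -9, -15, -33, -63, -129, -255, …
g: a_k = 0, -3, 0, 9, 0, -243/5, 0, 2187/7, …
Sum ⇒ L₀ = lclm(L_f,L_g) in ℚ(x)⟨Dx⟩.
L = (-18 + 72·x + 918·x^2 + 1872·x^3 + 4608·x^4 + 1296·x^6)·Dx + (8 + 30·x + 278·x^3 + 1788·x^4 + 3216·x^5 + 324·x^6 + 1296·x^7)·Dx^2 + (-1 - 4·x - 24·x^2 - 4·x^3 - 103·x^4 + 300·x^5 + 312·x^6 + 108·x^7 + 216·x^8)·Dx^3  (order 3).
h: a_k = -3, -6, -9, -6, -33, -558/5, -129, 402/7, …
ICs: h(0) = -3, h′(0) = -6, h′′(0) = -18.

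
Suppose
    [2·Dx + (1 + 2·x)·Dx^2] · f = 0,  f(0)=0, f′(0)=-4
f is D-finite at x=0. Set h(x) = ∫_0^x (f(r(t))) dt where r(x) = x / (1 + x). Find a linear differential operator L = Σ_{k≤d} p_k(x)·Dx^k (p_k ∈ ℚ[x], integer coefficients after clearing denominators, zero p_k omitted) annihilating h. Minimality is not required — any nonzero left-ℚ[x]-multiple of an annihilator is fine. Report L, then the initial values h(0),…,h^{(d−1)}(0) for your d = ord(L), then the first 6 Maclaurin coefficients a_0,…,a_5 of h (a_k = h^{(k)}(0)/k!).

L = (4 + 6·x)·Dx^2 + (1 + 4·x + 3·x^2)·Dx^3  (order 3).
h: a_k = 0, 0, -2, 8/3, -13/3, 8, …
ICs: h(0) = 0, h′(0) = 0, h′′(0) = -4.

f: a_k = 0, -4, 4, -16/3, 8, -64/5, …
Change of var in L_f (x↦r) gives L₀.
Integrate: L := L₀·Dx.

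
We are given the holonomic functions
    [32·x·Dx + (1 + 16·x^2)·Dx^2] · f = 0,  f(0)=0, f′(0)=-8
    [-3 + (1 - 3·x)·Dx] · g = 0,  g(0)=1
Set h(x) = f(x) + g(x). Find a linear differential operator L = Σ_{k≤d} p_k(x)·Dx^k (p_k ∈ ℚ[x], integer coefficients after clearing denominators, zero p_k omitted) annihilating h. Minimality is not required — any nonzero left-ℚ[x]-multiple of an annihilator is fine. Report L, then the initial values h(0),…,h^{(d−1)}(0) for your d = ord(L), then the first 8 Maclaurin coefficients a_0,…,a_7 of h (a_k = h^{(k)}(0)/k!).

L = (96 - 1152·x - 4608·x^2)·Dx + (-43 + 96·x - 240·x^2 - 4608·x^3)·Dx^2 + (3 + 7·x + 112·x^3 - 768·x^4)·Dx^3  (order 3).
h: a_k = 1, -5, 9, 209/3, 81, -833/5, 729, 48077/7, …
ICs: h(0) = 1, h′(0) = -5, h′′(0) = 18.

f: a_k = 0, -8, 0, 128/3, 0, -2048/5, 0, 32768/7, …
g: a_k = 1, 3, 9, 27, 81, 243, 729, 2187, …
Sum ⇒ L₀ = lclm(L_f,L_g) in ℚ(x)⟨Dx⟩.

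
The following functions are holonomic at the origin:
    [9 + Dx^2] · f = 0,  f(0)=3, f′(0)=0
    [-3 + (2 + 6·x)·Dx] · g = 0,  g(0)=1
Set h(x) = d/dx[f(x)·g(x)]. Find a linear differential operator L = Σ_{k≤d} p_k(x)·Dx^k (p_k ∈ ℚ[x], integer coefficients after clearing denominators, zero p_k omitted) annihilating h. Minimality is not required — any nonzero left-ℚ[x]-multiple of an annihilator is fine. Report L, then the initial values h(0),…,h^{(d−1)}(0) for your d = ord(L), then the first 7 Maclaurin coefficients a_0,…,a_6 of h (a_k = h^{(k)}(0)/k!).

f: a_k = 3, 0, -27/2, 0, 81/8, 0, -243/80, …
g: a_k = 1, 3/2, -9/8, 27/16, -405/128, 1701/256, -15309/1024, …
Sym-product of L_f,L_g gives L₀ (≤ ord 2).
Derive L from L₀ (diff closure).
L = (477 + 3888·x + 11016·x^2 + 15552·x^3 + 11664·x^4) + (-12 - 324·x - 1296·x^2 - 1296·x^3)·Dx + (28 + 264·x + 972·x^2 + 1728·x^3 + 1296·x^4)·Dx^2  (order 2).
h: a_k = 9/2, -135/4, -729/16, 2025/32, 15795/256, -254421/2560, 2046303/10240, …
ICs: h(0) = 9/2, h′(0) = -135/4.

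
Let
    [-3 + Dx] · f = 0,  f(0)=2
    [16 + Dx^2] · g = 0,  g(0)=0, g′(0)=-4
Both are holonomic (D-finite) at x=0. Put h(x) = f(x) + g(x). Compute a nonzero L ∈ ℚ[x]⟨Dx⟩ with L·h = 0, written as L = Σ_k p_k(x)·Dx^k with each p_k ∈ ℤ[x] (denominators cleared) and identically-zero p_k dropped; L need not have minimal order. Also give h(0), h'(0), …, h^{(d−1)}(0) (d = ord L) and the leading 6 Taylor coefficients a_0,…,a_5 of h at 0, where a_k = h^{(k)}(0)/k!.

f: a_k = 2, 6, 9, 9, 27/4, 81/20, …
g: a_k = 0, -4, 0, 32/3, 0, -128/15, …
Sum ⇒ L₀ = lclm(L_f,L_g) in ℚ(x)⟨Dx⟩.
L = -48 + 16·Dx - 3·Dx^2 + Dx^3  (order 3).
h: a_k = 2, 2, 9, 59/3, 27/4, -269/60, …
ICs: h(0) = 2, h′(0) = 2, h′′(0) = 18.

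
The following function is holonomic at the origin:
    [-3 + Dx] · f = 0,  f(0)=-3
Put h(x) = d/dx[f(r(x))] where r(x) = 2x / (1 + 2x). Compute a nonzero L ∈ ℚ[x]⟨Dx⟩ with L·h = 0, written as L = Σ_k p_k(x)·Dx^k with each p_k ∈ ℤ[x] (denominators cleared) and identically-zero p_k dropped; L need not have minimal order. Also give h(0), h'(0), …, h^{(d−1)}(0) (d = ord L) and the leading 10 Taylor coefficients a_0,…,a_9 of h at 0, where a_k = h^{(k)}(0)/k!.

f: a_k = -3, -9, -27/2, -27/2, -81/8, -243/40, -243/80, -729/560, -2187/4480, -729/4480, …
Change of var in L_f (x↦r) gives L₀.
h=h₀': d/dx-closure on L₀ ⇒ L.
L = (2 - 8·x) + (-1 - 4·x - 4·x^2)·Dx  (order 1).
h: a_k = -18, -36, 108, -72, -252, 4968/5, -9864/5, 77904/35, 23004/35, -388296/35, …
ICs: h(0) = -18.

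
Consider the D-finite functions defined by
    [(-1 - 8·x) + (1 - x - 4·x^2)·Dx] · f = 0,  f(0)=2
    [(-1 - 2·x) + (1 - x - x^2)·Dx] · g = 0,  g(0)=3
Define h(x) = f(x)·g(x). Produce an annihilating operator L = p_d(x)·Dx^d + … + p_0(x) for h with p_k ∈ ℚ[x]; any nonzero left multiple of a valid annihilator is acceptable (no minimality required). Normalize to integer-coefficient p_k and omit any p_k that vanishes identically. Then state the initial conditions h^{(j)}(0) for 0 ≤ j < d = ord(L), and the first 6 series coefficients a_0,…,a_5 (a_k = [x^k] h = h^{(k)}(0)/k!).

L = (-2 - 8·x + 15·x^2 + 16·x^3) + (1 - 2·x - 4·x^2 + 5·x^3 + 4·x^4)·Dx  (order 1).
h: a_k = 6, 12, 48, 114, 336, 840, …
ICs: h(0) = 6.

f: a_k = 2, 2, 10, 18, 58, 130, …
g: a_k = 3, 3, 6, 9, 15, 24, …
f·g: L₀ = L_f ⊗_s L_g, ord ≤ 1·1.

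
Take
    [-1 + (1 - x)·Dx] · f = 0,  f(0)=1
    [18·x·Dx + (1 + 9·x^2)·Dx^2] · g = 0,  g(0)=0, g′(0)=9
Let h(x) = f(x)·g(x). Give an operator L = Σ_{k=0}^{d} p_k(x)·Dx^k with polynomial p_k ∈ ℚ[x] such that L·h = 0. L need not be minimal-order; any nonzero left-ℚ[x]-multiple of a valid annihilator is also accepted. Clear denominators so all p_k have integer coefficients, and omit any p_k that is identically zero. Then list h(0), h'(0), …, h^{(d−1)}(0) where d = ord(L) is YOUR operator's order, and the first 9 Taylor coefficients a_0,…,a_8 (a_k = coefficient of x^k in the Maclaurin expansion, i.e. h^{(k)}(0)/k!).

L = 18·x + (2 - 18·x + 36·x^2)·Dx + (-1 + x - 9·x^2 + 9·x^3)·Dx^2  (order 2).
h: a_k = 0, 9, 9, -18, -18, 639/5, 639/5, -28332/35, -28332/35, …
ICs: h(0) = 0, h′(0) = 9.

f: a_k = 1, 1, 1, 1, 1, 1, 1, 1, 1, …
g: a_k = 0, 9, 0, -27, 0, 729/5, 0, -6561/7, 0, …
h₀=f·g: eliminate ⇒ L₀, order ≤ 1·2.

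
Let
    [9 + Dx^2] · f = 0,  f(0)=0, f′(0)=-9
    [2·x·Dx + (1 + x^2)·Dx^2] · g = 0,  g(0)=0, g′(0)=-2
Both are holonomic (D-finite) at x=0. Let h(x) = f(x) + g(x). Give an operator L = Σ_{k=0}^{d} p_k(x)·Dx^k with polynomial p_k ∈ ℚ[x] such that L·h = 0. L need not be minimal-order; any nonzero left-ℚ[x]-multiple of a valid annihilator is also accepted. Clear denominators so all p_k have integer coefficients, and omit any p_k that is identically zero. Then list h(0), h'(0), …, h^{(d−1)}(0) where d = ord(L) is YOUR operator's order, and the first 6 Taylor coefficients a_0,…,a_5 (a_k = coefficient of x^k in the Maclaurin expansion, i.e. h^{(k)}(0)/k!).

L = (-54·x + 540·x^3 + 162·x^5)·Dx + (63 + 279·x^2 + 297·x^4 + 81·x^6)·Dx^2 + (-6·x + 60·x^3 + 18·x^5)·Dx^3 + (7 + 31·x^2 + 33·x^4 + 9·x^6)·Dx^4  (order 4).
h: a_k = 0, -11, 0, 85/6, 0, -259/40, …
ICs: h(0) = 0, h′(0) = -11, h′′(0) = 0, h′′′(0) = 85.

f: a_k = 0, -9, 0, 27/2, 0, -243/40, …
g: a_k = 0, -2, 0, 2/3, 0, -2/5, …
f+g: L₀ = lclm(L_f,L_g), ord ≤ 2+2.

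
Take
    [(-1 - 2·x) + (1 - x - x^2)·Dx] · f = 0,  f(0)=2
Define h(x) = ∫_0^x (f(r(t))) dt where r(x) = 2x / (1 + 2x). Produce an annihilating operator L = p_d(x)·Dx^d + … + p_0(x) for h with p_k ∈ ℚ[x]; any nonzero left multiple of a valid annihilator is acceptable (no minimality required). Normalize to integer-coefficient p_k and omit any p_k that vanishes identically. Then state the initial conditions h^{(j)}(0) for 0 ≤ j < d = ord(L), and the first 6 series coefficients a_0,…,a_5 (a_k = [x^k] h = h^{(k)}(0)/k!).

L = (2 + 12·x)·Dx + (-1 - 4·x + 8·x^3)·Dx^2  (order 2).
h: a_k = 0, 2, 2, 8/3, 0, 32/5, …
ICs: h(0) = 0, h′(0) = 2.

f: a_k = 2, 2, 4, 6, 10, 16, …
Change of var in L_f (x↦r) gives L₀.
h=∫₀ˣh₀: take L = L₀·Dx.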